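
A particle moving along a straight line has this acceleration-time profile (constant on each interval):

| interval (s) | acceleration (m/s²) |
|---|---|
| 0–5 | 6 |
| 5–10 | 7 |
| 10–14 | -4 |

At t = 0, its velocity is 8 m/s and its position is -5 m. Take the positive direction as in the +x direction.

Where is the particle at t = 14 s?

On each constant-a segment, Δv = aΔt and Δx = v₀Δt + ½aΔt²; chain segment to segment.
0–5 s: v starts 8 m/s; Δx = 8·5 + ½·6·5² = 115 m; v ends 38 m/s.
5–10 s: v starts 38 m/s; Δx = 38·5 + ½·7·5² = 277.5 m; v ends 73 m/s.
10–14 s: v starts 73 m/s; Δx = 73·4 + ½·-4·4² = 260 m; v ends 57 m/s.
x(14) = -5 + Σ Δx = 647.5 m.

647.5 m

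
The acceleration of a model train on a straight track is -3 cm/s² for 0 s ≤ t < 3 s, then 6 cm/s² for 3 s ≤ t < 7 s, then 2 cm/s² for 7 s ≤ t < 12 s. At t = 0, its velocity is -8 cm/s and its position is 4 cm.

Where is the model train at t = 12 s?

6.5 cm

On each constant-a segment, Δv = aΔt and Δx = v₀Δt + ½aΔt²; chain segment to segment.
0–3 s: v starts -8 cm/s; Δx = -8·3 + ½·-3·3² = -37.5 cm; v ends -17 cm/s.
3–7 s: v starts -17 cm/s; Δx = -17·4 + ½·6·4² = -20 cm; v ends 7 cm/s.
7–12 s: v starts 7 cm/s; Δx = 7·5 + ½·2·5² = 60 cm; v ends 17 cm/s.
x(12) = 4 + Σ Δx = 6.5 cm.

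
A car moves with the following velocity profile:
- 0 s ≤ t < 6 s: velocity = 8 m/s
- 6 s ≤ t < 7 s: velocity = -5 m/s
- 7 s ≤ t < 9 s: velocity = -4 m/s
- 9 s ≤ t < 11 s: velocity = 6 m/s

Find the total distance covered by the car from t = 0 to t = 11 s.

73 m

Distance (not displacement) is the total path length: add the absolute areas under v-t.
0–6 s: |8| × 6 = 48 m
6–7 s: |-5| × 1 = 5 m
7–9 s: |-4| × 2 = 8 m
9–11 s: |6| × 2 = 12 m
Total distance = 73 m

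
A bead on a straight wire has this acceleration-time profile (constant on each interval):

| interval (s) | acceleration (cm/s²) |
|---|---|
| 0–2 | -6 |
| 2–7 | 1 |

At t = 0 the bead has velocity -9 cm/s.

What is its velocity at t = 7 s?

Δv equals the area under the a-t graph; then v = v₀ + Δv.
0–2 s: -6 × 2 = -12 cm/s
2–7 s: 1 × 5 = 5 cm/s
Δv = -7 cm/s, so v(7) = -9 + (-7) = -16 cm/s.

-16 cm/s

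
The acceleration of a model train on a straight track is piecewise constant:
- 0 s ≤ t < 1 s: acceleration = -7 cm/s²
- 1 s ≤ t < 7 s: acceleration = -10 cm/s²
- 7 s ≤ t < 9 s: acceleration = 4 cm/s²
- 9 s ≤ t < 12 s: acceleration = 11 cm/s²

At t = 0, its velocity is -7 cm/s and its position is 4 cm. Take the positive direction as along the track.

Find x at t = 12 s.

-559 cm

On each constant-a segment, Δv = aΔt and Δx = v₀Δt + ½aΔt²; chain segment to segment.
0–1 s: v starts -7 cm/s; Δx = -7·1 + ½·-7·1² = -10.5 cm; v ends -14 cm/s.
1–7 s: v starts -14 cm/s; Δx = -14·6 + ½·-10·6² = -264 cm; v ends -74 cm/s.
7–9 s: v starts -74 cm/s; Δx = -74·2 + ½·4·2² = -140 cm; v ends -66 cm/s.
9–12 s: v starts -66 cm/s; Δx = -66·3 + ½·11·3² = -148.5 cm; v ends -33 cm/s.
x(12) = 4 + Σ Δx = -559 cm.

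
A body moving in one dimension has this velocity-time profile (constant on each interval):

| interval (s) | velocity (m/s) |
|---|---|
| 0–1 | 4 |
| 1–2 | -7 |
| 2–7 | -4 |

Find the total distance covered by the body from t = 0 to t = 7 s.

Distance (not displacement) is the total path length: add the absolute areas under v-t.
0–1 s: |4| × 1 = 4 m
1–2 s: |-7| × 1 = 7 m
2–7 s: |-4| × 5 = 20 m
Total distance = 31 m

31 m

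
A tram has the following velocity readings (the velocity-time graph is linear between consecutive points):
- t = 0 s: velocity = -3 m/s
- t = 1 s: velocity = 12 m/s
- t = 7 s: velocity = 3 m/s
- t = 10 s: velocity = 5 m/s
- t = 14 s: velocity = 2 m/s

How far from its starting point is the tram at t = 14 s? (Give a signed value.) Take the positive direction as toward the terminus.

Net displacement equals the area under the velocity-time graph (areas below the axis count negative).
0–1 s: ½(-3 + 12)(1) = 4.5 m
1–7 s: ½(12 + 3)(6) = 45 m
7–10 s: ½(3 + 5)(3) = 12 m
10–14 s: ½(5 + 2)(4) = 14 m
Net displacement = 75.5 m

75.5 m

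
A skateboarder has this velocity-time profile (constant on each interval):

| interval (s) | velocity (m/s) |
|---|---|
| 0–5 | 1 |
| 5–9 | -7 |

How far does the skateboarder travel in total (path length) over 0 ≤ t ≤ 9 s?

Distance (not displacement) is the total path length: add the absolute areas under v-t.
0–5 s: |1| × 5 = 5 m
5–9 s: |-7| × 4 = 28 m
Total distance = 33 m

33 m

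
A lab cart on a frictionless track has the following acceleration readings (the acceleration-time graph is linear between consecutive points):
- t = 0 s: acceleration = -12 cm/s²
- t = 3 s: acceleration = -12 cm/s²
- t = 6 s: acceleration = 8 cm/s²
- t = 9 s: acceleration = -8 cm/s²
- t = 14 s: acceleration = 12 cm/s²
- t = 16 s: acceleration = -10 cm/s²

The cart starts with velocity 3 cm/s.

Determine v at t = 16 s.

Δv equals the area under the a-t graph; then v = v₀ + Δv.
0–3 s: -12 × 3 = -36 cm/s
3–6 s: ½(-12 + 8)(3) = -6 cm/s
6–9 s: ½(8 + -8)(3) = 0 cm/s
9–14 s: ½(-8 + 12)(5) = 10 cm/s
14–16 s: ½(12 + -10)(2) = 2 cm/s
Δv = -30 cm/s, so v(16) = 3 + (-30) = -27 cm/s.

-27 cm/s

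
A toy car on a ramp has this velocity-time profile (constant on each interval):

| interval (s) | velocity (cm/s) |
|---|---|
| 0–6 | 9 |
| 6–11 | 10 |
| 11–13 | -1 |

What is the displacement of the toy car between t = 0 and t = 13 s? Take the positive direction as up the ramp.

102 cm

Net displacement equals the area under the velocity-time graph (areas below the axis count negative).
0–6 s: 9 × 6 = 54 cm
6–11 s: 10 × 5 = 50 cm
11–13 s: -1 × 2 = -2 cm
Net displacement = 102 cm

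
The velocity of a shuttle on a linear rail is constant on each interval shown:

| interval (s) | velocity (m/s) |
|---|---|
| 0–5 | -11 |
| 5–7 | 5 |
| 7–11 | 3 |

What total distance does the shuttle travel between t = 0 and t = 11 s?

77 m

Distance (not displacement) is the total path length: add the absolute areas under v-t.
0–5 s: |-11| × 5 = 55 m
5–7 s: |5| × 2 = 10 m
7–11 s: |3| × 4 = 12 m
Total distance = 77 m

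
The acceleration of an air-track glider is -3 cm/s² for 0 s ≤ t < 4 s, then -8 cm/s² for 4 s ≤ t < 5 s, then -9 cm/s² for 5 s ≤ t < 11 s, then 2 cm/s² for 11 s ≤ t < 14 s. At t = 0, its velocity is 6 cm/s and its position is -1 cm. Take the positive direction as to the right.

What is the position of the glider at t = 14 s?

On each constant-a segment, Δv = aΔt and Δx = v₀Δt + ½aΔt²; chain segment to segment.
0–4 s: v starts 6 cm/s; Δx = 6·4 + ½·-3·4² = 0 cm; v ends -6 cm/s.
4–5 s: v starts -6 cm/s; Δx = -6·1 + ½·-8·1² = -10 cm; v ends -14 cm/s.
5–11 s: v starts -14 cm/s; Δx = -14·6 + ½·-9·6² = -246 cm; v ends -68 cm/s.
11–14 s: v starts -68 cm/s; Δx = -68·3 + ½·2·3² = -195 cm; v ends -62 cm/s.
x(14) = -1 + Σ Δx = -452 cm.

-452 cm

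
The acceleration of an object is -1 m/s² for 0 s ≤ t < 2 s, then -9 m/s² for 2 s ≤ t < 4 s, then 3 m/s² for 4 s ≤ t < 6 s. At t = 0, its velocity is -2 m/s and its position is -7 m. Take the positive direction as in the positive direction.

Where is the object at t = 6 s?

On each constant-a segment, Δv = aΔt and Δx = v₀Δt + ½aΔt²; chain segment to segment.
0–2 s: v starts -2 m/s; Δx = -2·2 + ½·-1·2² = -6 m; v ends -4 m/s.
2–4 s: v starts -4 m/s; Δx = -4·2 + ½·-9·2² = -26 m; v ends -22 m/s.
4–6 s: v starts -22 m/s; Δx = -22·2 + ½·3·2² = -38 m; v ends -16 m/s.
x(6) = -7 + Σ Δx = -77 m.

-77 m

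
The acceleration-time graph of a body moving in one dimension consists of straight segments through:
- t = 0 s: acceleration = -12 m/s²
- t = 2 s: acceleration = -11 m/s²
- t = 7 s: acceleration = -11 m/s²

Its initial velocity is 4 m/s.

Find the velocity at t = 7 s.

Δv equals the area under the a-t graph; then v = v₀ + Δv.
0–2 s: ½(-12 + -11)(2) = -23 m/s
2–7 s: -11 × 5 = -55 m/s
Δv = -78 m/s, so v(7) = 4 + (-78) = -74 m/s.

-74 m/s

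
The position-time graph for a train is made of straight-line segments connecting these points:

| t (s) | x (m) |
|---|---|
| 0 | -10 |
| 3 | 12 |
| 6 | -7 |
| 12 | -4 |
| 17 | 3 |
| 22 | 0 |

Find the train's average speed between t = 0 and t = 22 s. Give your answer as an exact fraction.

Average speed = (total path length)/(elapsed time); on a piecewise-linear x-t graph the path length is Σ|Δx|.
0–3 s: |Δx| = |12 − -10| = 22 m
3–6 s: |Δx| = |-7 − 12| = 19 m
6–12 s: |Δx| = |-4 − -7| = 3 m
12–17 s: |Δx| = |3 − -4| = 7 m
17–22 s: |Δx| = |0 − 3| = 3 m
Total path = 54 m; average speed = 54/22 = 27/11 m/s.

27/11 m/s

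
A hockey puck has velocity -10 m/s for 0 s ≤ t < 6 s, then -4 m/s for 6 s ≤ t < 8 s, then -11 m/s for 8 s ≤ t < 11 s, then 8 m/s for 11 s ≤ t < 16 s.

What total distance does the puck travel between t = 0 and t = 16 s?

141 m

Distance (not displacement) is the total path length: add the absolute areas under v-t.
0–6 s: |-10| × 6 = 60 m
6–8 s: |-4| × 2 = 8 m
8–11 s: |-11| × 3 = 33 m
11–16 s: |8| × 5 = 40 m
Total distance = 141 m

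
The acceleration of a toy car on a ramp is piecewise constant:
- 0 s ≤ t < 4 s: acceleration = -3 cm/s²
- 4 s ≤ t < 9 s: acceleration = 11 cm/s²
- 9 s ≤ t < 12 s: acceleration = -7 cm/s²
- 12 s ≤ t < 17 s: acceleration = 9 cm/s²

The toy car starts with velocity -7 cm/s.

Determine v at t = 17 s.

Δv equals the area under the a-t graph; then v = v₀ + Δv.
0–4 s: -3 × 4 = -12 cm/s
4–9 s: 11 × 5 = 55 cm/s
9–12 s: -7 × 3 = -21 cm/s
12–17 s: 9 × 5 = 45 cm/s
Δv = 67 cm/s, so v(17) = -7 + (67) = 60 cm/s.

60 cm/s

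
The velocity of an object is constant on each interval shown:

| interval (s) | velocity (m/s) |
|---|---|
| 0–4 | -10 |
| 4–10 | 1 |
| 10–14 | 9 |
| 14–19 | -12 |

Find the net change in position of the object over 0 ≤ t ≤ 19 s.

Displacement is the signed area under the v-t curve.
0–4 s: -10 × 4 = -40 m
4–10 s: 1 × 6 = 6 m
10–14 s: 9 × 4 = 36 m
14–19 s: -12 × 5 = -60 m
Net displacement = -58 m

-58 m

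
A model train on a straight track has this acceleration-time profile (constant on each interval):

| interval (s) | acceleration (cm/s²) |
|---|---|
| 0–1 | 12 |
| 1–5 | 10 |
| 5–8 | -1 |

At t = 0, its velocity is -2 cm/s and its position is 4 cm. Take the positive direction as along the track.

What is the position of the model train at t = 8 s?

273.5 cm

On each constant-a segment, Δv = aΔt and Δx = v₀Δt + ½aΔt²; chain segment to segment.
0–1 s: v starts -2 cm/s; Δx = -2·1 + ½·12·1² = 4 cm; v ends 10 cm/s.
1–5 s: v starts 10 cm/s; Δx = 10·4 + ½·10·4² = 120 cm; v ends 50 cm/s.
5–8 s: v starts 50 cm/s; Δx = 50·3 + ½·-1·3² = 145.5 cm; v ends 47 cm/s.
x(8) = 4 + Σ Δx = 273.5 cm.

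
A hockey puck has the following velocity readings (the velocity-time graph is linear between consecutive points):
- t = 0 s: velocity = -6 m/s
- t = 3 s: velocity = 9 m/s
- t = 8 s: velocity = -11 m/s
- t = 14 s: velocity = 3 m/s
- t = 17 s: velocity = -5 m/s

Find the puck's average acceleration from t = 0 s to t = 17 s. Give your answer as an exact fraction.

Average acceleration = Δv/Δt = (-5 − -6)/(17 − 0) = 1/17 m/s².

1/17 m/s²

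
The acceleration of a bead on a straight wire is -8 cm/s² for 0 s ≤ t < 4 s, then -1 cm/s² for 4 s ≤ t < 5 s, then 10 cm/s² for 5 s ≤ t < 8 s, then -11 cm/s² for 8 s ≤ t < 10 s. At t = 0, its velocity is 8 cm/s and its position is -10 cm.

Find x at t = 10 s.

On each constant-a segment, Δv = aΔt and Δx = v₀Δt + ½aΔt²; chain segment to segment.
0–4 s: v starts 8 cm/s; Δx = 8·4 + ½·-8·4² = -32 cm; v ends -24 cm/s.
4–5 s: v starts -24 cm/s; Δx = -24·1 + ½·-1·1² = -24.5 cm; v ends -25 cm/s.
5–8 s: v starts -25 cm/s; Δx = -25·3 + ½·10·3² = -30 cm; v ends 5 cm/s.
8–10 s: v starts 5 cm/s; Δx = 5·2 + ½·-11·2² = -12 cm; v ends -17 cm/s.
x(10) = -10 + Σ Δx = -108.5 cm.

-108.5 cm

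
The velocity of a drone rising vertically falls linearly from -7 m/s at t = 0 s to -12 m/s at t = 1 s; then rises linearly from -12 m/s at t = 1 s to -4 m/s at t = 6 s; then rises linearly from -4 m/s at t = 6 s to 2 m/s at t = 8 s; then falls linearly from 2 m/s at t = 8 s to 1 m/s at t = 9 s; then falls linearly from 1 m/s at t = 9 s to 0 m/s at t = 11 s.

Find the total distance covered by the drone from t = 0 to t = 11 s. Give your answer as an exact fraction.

Distance (not displacement) is the total path length: add the absolute areas under v-t.
0–1 s: |½(-7 + -12)(1)| = 9.5 m
1–6 s: |½(-12 + -4)(5)| = 40 m
6–8 s: v = 0 at t = 22/3 s; triangle areas 8/3 + 2/3 = 10/3 m
8–9 s: |½(2 + 1)(1)| = 1.5 m
9–11 s: |½(1 + 0)(2)| = 1 m
Total distance = 166/3 m

166/3 m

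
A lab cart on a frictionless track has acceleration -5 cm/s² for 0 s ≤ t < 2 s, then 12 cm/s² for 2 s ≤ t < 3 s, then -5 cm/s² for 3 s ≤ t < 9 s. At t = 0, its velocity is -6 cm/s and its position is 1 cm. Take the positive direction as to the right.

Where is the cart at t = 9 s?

-145 cm

On each constant-a segment, Δv = aΔt and Δx = v₀Δt + ½aΔt²; chain segment to segment.
0–2 s: v starts -6 cm/s; Δx = -6·2 + ½·-5·2² = -22 cm; v ends -16 cm/s.
2–3 s: v starts -16 cm/s; Δx = -16·1 + ½·12·1² = -10 cm; v ends -4 cm/s.
3–9 s: v starts -4 cm/s; Δx = -4·6 + ½·-5·6² = -114 cm; v ends -34 cm/s.
x(9) = 1 + Σ Δx = -145 cm.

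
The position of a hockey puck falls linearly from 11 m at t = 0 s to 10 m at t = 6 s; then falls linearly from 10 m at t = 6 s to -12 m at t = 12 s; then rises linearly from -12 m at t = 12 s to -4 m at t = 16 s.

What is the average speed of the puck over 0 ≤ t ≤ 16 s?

1.9375 m/s

Average speed = (total path length)/(elapsed time); on a piecewise-linear x-t graph the path length is Σ|Δx|.
0–6 s: |Δx| = |10 − 11| = 1 m
6–12 s: |Δx| = |-12 − 10| = 22 m
12–16 s: |Δx| = |-4 − -12| = 8 m
Total path = 31 m; average speed = 31/16 = 1.9375 m/s.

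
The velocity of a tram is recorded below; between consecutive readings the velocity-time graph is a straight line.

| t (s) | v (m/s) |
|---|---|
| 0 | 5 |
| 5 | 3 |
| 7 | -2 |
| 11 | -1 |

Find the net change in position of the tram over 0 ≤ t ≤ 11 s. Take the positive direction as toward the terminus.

Displacement is the signed area under the v-t curve.
0–5 s: ½(5 + 3)(5) = 20 m
5–7 s: ½(3 + -2)(2) = 1 m
7–11 s: ½(-2 + -1)(4) = -6 m
Net displacement = 15 m

15 m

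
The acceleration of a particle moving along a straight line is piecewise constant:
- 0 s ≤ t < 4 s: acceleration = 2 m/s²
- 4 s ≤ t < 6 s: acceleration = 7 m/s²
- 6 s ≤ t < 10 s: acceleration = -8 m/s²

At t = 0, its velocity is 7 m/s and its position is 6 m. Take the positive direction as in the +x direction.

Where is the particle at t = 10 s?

146 m

On each constant-a segment, Δv = aΔt and Δx = v₀Δt + ½aΔt²; chain segment to segment.
0–4 s: v starts 7 m/s; Δx = 7·4 + ½·2·4² = 44 m; v ends 15 m/s.
4–6 s: v starts 15 m/s; Δx = 15·2 + ½·7·2² = 44 m; v ends 29 m/s.
6–10 s: v starts 29 m/s; Δx = 29·4 + ½·-8·4² = 52 m; v ends -3 m/s.
x(10) = 6 + Σ Δx = 146 m.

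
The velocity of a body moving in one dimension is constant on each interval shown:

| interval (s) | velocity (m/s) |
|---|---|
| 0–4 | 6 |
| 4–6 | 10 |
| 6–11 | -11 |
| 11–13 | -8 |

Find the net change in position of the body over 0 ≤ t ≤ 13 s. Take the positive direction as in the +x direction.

-27 m

Displacement is the signed area under the v-t curve.
0–4 s: 6 × 4 = 24 m
4–6 s: 10 × 2 = 20 m
6–11 s: -11 × 5 = -55 m
11–13 s: -8 × 2 = -16 m
Net displacement = -27 m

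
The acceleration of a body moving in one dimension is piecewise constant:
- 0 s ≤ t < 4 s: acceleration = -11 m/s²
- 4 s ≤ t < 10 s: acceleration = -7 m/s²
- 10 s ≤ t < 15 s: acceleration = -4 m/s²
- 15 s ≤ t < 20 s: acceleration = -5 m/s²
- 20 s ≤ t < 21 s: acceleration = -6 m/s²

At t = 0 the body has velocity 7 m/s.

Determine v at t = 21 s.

Δv equals the area under the a-t graph; then v = v₀ + Δv.
0–4 s: -11 × 4 = -44 m/s
4–10 s: -7 × 6 = -42 m/s
10–15 s: -4 × 5 = -20 m/s
15–20 s: -5 × 5 = -25 m/s
20–21 s: -6 × 1 = -6 m/s
Δv = -137 m/s, so v(21) = 7 + (-137) = -130 m/s.

-130 m/s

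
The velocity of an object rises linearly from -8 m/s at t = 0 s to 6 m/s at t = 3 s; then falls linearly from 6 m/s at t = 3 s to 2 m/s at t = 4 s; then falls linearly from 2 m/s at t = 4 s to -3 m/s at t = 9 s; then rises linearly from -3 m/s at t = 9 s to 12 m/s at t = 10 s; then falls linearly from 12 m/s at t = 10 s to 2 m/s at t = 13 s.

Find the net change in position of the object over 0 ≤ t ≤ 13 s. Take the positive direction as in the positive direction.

24 m

Net displacement equals the area under the velocity-time graph (areas below the axis count negative).
0–3 s: ½(-8 + 6)(3) = -3 m
3–4 s: ½(6 + 2)(1) = 4 m
4–9 s: ½(2 + -3)(5) = -2.5 m
9–10 s: ½(-3 + 12)(1) = 4.5 m
10–13 s: ½(12 + 2)(3) = 21 m
Net displacement = 24 m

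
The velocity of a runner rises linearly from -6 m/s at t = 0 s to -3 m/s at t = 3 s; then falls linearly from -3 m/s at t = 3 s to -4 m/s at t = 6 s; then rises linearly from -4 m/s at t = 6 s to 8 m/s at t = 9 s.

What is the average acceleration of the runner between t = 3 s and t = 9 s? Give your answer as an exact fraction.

11/6 m/s²

Average acceleration = Δv/Δt = (8 − -3)/(9 − 3) = 11/6 m/s².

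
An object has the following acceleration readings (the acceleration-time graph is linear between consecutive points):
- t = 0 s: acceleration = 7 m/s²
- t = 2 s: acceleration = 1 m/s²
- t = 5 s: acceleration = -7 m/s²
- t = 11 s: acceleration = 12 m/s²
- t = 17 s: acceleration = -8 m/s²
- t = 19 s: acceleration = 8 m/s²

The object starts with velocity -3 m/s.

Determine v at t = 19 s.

Δv equals the area under the a-t graph; then v = v₀ + Δv.
0–2 s: ½(7 + 1)(2) = 8 m/s
2–5 s: ½(1 + -7)(3) = -9 m/s
5–11 s: ½(-7 + 12)(6) = 15 m/s
11–17 s: ½(12 + -8)(6) = 12 m/s
17–19 s: ½(-8 + 8)(2) = 0 m/s
Δv = 26 m/s, so v(19) = -3 + (26) = 23 m/s.

23 m/s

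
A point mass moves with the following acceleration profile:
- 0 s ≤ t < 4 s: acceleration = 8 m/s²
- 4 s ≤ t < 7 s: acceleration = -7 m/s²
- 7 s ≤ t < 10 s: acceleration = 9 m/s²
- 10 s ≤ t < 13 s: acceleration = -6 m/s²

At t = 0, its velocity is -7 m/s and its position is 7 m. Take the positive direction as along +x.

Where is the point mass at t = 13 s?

205 m

On each constant-a segment, Δv = aΔt and Δx = v₀Δt + ½aΔt²; chain segment to segment.
0–4 s: v starts -7 m/s; Δx = -7·4 + ½·8·4² = 36 m; v ends 25 m/s.
4–7 s: v starts 25 m/s; Δx = 25·3 + ½·-7·3² = 43.5 m; v ends 4 m/s.
7–10 s: v starts 4 m/s; Δx = 4·3 + ½·9·3² = 52.5 m; v ends 31 m/s.
10–13 s: v starts 31 m/s; Δx = 31·3 + ½·-6·3² = 66 m; v ends 13 m/s.
x(13) = 7 + Σ Δx = 205 m.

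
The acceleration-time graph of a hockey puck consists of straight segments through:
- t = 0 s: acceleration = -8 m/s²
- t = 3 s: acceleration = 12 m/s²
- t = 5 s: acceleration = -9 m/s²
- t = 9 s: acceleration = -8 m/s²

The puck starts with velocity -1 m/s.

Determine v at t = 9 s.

Δv equals the area under the a-t graph; then v = v₀ + Δv.
0–3 s: ½(-8 + 12)(3) = 6 m/s
3–5 s: ½(12 + -9)(2) = 3 m/s
5–9 s: ½(-9 + -8)(4) = -34 m/s
Δv = -25 m/s, so v(9) = -1 + (-25) = -26 m/s.

-26 m/s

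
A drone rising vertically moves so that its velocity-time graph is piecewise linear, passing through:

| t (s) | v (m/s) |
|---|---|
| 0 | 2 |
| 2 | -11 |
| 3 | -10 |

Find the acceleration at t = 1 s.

Acceleration is the slope of the v-t graph on 0–2 s: (-11 − 2)/(2 − 0) = -6.5 m/s².

-6.5 m/s²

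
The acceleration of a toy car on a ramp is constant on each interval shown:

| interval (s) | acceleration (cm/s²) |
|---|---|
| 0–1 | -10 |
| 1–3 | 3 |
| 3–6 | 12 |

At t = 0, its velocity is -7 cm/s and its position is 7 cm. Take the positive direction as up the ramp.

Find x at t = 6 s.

On each constant-a segment, Δv = aΔt and Δx = v₀Δt + ½aΔt²; chain segment to segment.
0–1 s: v starts -7 cm/s; Δx = -7·1 + ½·-10·1² = -12 cm; v ends -17 cm/s.
1–3 s: v starts -17 cm/s; Δx = -17·2 + ½·3·2² = -28 cm; v ends -11 cm/s.
3–6 s: v starts -11 cm/s; Δx = -11·3 + ½·12·3² = 21 cm; v ends 25 cm/s.
x(6) = 7 + Σ Δx = -12 cm.

-12 cm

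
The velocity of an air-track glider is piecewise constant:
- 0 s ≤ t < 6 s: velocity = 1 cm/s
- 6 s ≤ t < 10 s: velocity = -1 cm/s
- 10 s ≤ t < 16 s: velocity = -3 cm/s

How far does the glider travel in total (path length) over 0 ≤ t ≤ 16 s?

Total distance travelled is ∫|v| dt — sum the magnitudes of each area piece.
0–6 s: |1| × 6 = 6 cm
6–10 s: |-1| × 4 = 4 cm
10–16 s: |-3| × 6 = 18 cm
Total distance = 28 cm

28 cm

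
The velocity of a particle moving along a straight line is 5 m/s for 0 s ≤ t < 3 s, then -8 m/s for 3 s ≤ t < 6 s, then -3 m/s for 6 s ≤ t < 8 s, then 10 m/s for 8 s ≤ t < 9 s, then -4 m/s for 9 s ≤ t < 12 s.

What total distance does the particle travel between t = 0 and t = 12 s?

Total distance travelled is ∫|v| dt — sum the magnitudes of each area piece.
0–3 s: |5| × 3 = 15 m
3–6 s: |-8| × 3 = 24 m
6–8 s: |-3| × 2 = 6 m
8–9 s: |10| × 1 = 10 m
9–12 s: |-4| × 3 = 12 m
Total distance = 67 m

67 m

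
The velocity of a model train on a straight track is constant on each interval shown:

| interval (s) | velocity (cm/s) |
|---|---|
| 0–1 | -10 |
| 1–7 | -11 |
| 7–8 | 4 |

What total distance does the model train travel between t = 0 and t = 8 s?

Total distance travelled is ∫|v| dt — sum the magnitudes of each area piece.
0–1 s: |-10| × 1 = 10 cm
1–7 s: |-11| × 6 = 66 cm
7–8 s: |4| × 1 = 4 cm
Total distance = 80 cm

80 cm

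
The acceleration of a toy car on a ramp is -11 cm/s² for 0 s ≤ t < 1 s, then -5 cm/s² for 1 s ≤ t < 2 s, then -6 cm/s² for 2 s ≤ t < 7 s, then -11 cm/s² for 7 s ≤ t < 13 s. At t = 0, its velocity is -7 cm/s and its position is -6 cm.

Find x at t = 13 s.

-745 cm

On each constant-a segment, Δv = aΔt and Δx = v₀Δt + ½aΔt²; chain segment to segment.
0–1 s: v starts -7 cm/s; Δx = -7·1 + ½·-11·1² = -12.5 cm; v ends -18 cm/s.
1–2 s: v starts -18 cm/s; Δx = -18·1 + ½·-5·1² = -20.5 cm; v ends -23 cm/s.
2–7 s: v starts -23 cm/s; Δx = -23·5 + ½·-6·5² = -190 cm; v ends -53 cm/s.
7–13 s: v starts -53 cm/s; Δx = -53·6 + ½·-11·6² = -516 cm; v ends -119 cm/s.
x(13) = -6 + Σ Δx = -745 cm.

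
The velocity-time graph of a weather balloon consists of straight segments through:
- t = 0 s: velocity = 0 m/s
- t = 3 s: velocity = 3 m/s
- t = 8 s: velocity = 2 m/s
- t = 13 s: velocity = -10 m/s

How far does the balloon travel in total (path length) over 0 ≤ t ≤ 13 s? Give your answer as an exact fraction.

Total distance travelled is ∫|v| dt — sum the magnitudes of each area piece.
0–3 s: |½(0 + 3)(3)| = 4.5 m
3–8 s: |½(3 + 2)(5)| = 12.5 m
8–13 s: v = 0 at t = 53/6 s; triangle areas 5/6 + 125/6 = 65/3 m
Total distance = 116/3 m

116/3 m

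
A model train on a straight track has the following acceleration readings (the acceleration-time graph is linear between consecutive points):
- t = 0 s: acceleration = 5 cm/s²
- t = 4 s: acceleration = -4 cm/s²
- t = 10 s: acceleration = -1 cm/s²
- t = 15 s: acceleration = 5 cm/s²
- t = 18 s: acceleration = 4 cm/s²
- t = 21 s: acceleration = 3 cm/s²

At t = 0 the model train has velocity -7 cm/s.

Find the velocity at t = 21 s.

Δv equals the area under the a-t graph; then v = v₀ + Δv.
0–4 s: ½(5 + -4)(4) = 2 cm/s
4–10 s: ½(-4 + -1)(6) = -15 cm/s
10–15 s: ½(-1 + 5)(5) = 10 cm/s
15–18 s: ½(5 + 4)(3) = 13.5 cm/s
18–21 s: ½(4 + 3)(3) = 10.5 cm/s
Δv = 21 cm/s, so v(21) = -7 + (21) = 14 cm/s.

14 cm/s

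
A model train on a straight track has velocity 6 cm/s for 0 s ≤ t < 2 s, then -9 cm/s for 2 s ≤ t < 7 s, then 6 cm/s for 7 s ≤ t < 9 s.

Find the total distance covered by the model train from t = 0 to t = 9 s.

Total distance travelled is ∫|v| dt — sum the magnitudes of each area piece.
0–2 s: |6| × 2 = 12 cm
2–7 s: |-9| × 5 = 45 cm
7–9 s: |6| × 2 = 12 cm
Total distance = 69 cm

69 cm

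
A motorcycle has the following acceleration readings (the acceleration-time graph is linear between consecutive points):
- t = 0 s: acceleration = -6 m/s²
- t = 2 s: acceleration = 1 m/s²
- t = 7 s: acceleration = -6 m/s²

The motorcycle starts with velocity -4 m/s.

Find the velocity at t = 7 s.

-21.5 m/s

Δv equals the area under the a-t graph; then v = v₀ + Δv.
0–2 s: ½(-6 + 1)(2) = -5 m/s
2–7 s: ½(1 + -6)(5) = -12.5 m/s
Δv = -17.5 m/s, so v(7) = -4 + (-17.5) = -21.5 m/s.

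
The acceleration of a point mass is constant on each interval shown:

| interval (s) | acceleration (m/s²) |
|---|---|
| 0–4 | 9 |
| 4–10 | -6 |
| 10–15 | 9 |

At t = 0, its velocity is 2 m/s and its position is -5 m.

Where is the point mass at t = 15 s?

On each constant-a segment, Δv = aΔt and Δx = v₀Δt + ½aΔt²; chain segment to segment.
0–4 s: v starts 2 m/s; Δx = 2·4 + ½·9·4² = 80 m; v ends 38 m/s.
4–10 s: v starts 38 m/s; Δx = 38·6 + ½·-6·6² = 120 m; v ends 2 m/s.
10–15 s: v starts 2 m/s; Δx = 2·5 + ½·9·5² = 122.5 m; v ends 47 m/s.
x(15) = -5 + Σ Δx = 317.5 m.

317.5 m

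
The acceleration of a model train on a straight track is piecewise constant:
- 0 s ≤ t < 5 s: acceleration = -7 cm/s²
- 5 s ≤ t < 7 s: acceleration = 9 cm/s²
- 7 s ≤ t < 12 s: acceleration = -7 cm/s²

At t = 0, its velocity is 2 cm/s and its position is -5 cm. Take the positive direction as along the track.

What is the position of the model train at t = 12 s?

On each constant-a segment, Δv = aΔt and Δx = v₀Δt + ½aΔt²; chain segment to segment.
0–5 s: v starts 2 cm/s; Δx = 2·5 + ½·-7·5² = -77.5 cm; v ends -33 cm/s.
5–7 s: v starts -33 cm/s; Δx = -33·2 + ½·9·2² = -48 cm; v ends -15 cm/s.
7–12 s: v starts -15 cm/s; Δx = -15·5 + ½·-7·5² = -162.5 cm; v ends -50 cm/s.
x(12) = -5 + Σ Δx = -293 cm.

-293 cm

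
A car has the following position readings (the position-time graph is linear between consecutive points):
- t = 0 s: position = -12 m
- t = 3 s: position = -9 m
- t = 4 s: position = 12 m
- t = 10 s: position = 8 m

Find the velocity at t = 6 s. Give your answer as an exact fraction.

Velocity is the slope of the x-t graph on 4–10 s: (8 − 12)/(10 − 4) = -2/3 m/s.

-2/3 m/s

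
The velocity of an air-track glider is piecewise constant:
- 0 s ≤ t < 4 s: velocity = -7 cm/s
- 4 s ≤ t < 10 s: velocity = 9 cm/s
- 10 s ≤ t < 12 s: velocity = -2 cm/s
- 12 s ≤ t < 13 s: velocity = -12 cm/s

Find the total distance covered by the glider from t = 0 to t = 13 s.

98 cm

Distance (not displacement) is the total path length: add the absolute areas under v-t.
0–4 s: |-7| × 4 = 28 cm
4–10 s: |9| × 6 = 54 cm
10–12 s: |-2| × 2 = 4 cm
12–13 s: |-12| × 1 = 12 cm
Total distance = 98 cm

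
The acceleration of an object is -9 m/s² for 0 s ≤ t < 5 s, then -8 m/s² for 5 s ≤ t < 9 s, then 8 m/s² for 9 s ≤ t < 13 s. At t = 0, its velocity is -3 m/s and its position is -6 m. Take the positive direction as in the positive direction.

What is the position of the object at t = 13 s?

On each constant-a segment, Δv = aΔt and Δx = v₀Δt + ½aΔt²; chain segment to segment.
0–5 s: v starts -3 m/s; Δx = -3·5 + ½·-9·5² = -127.5 m; v ends -48 m/s.
5–9 s: v starts -48 m/s; Δx = -48·4 + ½·-8·4² = -256 m; v ends -80 m/s.
9–13 s: v starts -80 m/s; Δx = -80·4 + ½·8·4² = -256 m; v ends -48 m/s.
x(13) = -6 + Σ Δx = -645.5 m.

-645.5 m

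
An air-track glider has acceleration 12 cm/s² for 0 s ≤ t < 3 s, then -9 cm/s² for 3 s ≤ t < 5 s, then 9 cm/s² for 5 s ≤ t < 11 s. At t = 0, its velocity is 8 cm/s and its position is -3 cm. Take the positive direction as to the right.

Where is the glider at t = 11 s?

463 cm

On each constant-a segment, Δv = aΔt and Δx = v₀Δt + ½aΔt²; chain segment to segment.
0–3 s: v starts 8 cm/s; Δx = 8·3 + ½·12·3² = 78 cm; v ends 44 cm/s.
3–5 s: v starts 44 cm/s; Δx = 44·2 + ½·-9·2² = 70 cm; v ends 26 cm/s.
5–11 s: v starts 26 cm/s; Δx = 26·6 + ½·9·6² = 318 cm; v ends 80 cm/s.
x(11) = -3 + Σ Δx = 463 cm.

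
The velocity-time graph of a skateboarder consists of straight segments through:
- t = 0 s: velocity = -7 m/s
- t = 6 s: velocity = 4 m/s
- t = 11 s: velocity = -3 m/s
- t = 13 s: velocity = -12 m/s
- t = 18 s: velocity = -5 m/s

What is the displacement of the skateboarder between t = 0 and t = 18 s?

Displacement is the signed area under the v-t curve.
0–6 s: ½(-7 + 4)(6) = -9 m
6–11 s: ½(4 + -3)(5) = 2.5 m
11–13 s: ½(-3 + -12)(2) = -15 m
13–18 s: ½(-12 + -5)(5) = -42.5 m
Net displacement = -64 m

-64 m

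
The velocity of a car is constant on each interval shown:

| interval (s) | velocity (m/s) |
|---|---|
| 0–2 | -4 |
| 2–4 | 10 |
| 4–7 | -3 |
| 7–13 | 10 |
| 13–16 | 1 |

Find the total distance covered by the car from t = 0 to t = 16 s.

Total distance travelled is ∫|v| dt — sum the magnitudes of each area piece.
0–2 s: |-4| × 2 = 8 m
2–4 s: |10| × 2 = 20 m
4–7 s: |-3| × 3 = 9 m
7–13 s: |10| × 6 = 60 m
13–16 s: |1| × 3 = 3 m
Total distance = 100 m

100 m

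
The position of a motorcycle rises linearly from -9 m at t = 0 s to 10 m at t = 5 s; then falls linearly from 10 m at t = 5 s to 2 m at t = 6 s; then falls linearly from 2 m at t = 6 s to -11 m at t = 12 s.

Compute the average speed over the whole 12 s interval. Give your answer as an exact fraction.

10/3 m/s

Average speed = (total path length)/(elapsed time); on a piecewise-linear x-t graph the path length is Σ|Δx|.
0–5 s: |Δx| = |10 − -9| = 19 m
5–6 s: |Δx| = |2 − 10| = 8 m
6–12 s: |Δx| = |-11 − 2| = 13 m
Total path = 40 m; average speed = 40/12 = 10/3 m/s.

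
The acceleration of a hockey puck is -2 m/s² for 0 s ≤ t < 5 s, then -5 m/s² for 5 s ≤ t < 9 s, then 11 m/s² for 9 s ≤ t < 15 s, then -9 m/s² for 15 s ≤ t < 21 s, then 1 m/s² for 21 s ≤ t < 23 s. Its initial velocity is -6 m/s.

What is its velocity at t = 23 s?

-22 m/s

Δv equals the area under the a-t graph; then v = v₀ + Δv.
0–5 s: -2 × 5 = -10 m/s
5–9 s: -5 × 4 = -20 m/s
9–15 s: 11 × 6 = 66 m/s
15–21 s: -9 × 6 = -54 m/s
21–23 s: 1 × 2 = 2 m/s
Δv = -16 m/s, so v(23) = -6 + (-16) = -22 m/s.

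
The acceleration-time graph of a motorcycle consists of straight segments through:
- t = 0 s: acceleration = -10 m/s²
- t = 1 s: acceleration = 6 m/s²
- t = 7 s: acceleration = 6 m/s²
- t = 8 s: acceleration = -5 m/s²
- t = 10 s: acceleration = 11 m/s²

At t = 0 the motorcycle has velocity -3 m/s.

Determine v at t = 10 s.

37.5 m/s

Δv equals the area under the a-t graph; then v = v₀ + Δv.
0–1 s: ½(-10 + 6)(1) = -2 m/s
1–7 s: 6 × 6 = 36 m/s
7–8 s: ½(6 + -5)(1) = 0.5 m/s
8–10 s: ½(-5 + 11)(2) = 6 m/s
Δv = 40.5 m/s, so v(10) = -3 + (40.5) = 37.5 m/s.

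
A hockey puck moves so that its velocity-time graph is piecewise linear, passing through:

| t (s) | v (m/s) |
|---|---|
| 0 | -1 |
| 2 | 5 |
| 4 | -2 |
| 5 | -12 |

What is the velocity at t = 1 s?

On 0–2 s the graph is linear from -1 to 5 m/s: v(1) = -1 + (5 − -1)·(1 − 0)/(2 − 0) = 2 m/s.

2 m/s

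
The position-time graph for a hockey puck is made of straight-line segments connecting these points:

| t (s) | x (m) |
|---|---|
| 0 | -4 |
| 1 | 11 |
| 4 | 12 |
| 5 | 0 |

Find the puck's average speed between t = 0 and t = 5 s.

5.6 m/s

Average speed = (total path length)/(elapsed time); on a piecewise-linear x-t graph the path length is Σ|Δx|.
0–1 s: |Δx| = |11 − -4| = 15 m
1–4 s: |Δx| = |12 − 11| = 1 m
4–5 s: |Δx| = |0 − 12| = 12 m
Total path = 28 m; average speed = 28/5 = 5.6 m/s.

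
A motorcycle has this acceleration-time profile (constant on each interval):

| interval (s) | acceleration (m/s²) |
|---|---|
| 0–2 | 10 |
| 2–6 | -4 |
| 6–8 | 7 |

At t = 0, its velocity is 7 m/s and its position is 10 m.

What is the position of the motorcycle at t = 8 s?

On each constant-a segment, Δv = aΔt and Δx = v₀Δt + ½aΔt²; chain segment to segment.
0–2 s: v starts 7 m/s; Δx = 7·2 + ½·10·2² = 34 m; v ends 27 m/s.
2–6 s: v starts 27 m/s; Δx = 27·4 + ½·-4·4² = 76 m; v ends 11 m/s.
6–8 s: v starts 11 m/s; Δx = 11·2 + ½·7·2² = 36 m; v ends 25 m/s.
x(8) = 10 + Σ Δx = 156 m.

156 m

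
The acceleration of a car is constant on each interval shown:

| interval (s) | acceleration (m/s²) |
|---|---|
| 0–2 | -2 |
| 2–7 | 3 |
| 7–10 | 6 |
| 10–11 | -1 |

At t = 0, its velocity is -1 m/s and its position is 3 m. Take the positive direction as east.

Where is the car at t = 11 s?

94 m

On each constant-a segment, Δv = aΔt and Δx = v₀Δt + ½aΔt²; chain segment to segment.
0–2 s: v starts -1 m/s; Δx = -1·2 + ½·-2·2² = -6 m; v ends -5 m/s.
2–7 s: v starts -5 m/s; Δx = -5·5 + ½·3·5² = 12.5 m; v ends 10 m/s.
7–10 s: v starts 10 m/s; Δx = 10·3 + ½·6·3² = 57 m; v ends 28 m/s.
10–11 s: v starts 28 m/s; Δx = 28·1 + ½·-1·1² = 27.5 m; v ends 27 m/s.
x(11) = 3 + Σ Δx = 94 m.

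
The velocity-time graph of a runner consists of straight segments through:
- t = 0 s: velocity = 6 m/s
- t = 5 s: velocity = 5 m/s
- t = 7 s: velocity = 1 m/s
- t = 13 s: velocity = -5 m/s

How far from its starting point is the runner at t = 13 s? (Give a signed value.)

Displacement is the signed area under the v-t curve.
0–5 s: ½(6 + 5)(5) = 27.5 m
5–7 s: ½(5 + 1)(2) = 6 m
7–13 s: ½(1 + -5)(6) = -12 m
Net displacement = 21.5 m

21.5 m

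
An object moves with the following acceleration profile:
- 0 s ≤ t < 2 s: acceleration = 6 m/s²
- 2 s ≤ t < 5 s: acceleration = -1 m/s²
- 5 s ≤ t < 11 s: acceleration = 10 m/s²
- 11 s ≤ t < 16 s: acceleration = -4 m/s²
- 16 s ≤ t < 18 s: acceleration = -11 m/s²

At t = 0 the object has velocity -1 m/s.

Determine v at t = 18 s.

Δv equals the area under the a-t graph; then v = v₀ + Δv.
0–2 s: 6 × 2 = 12 m/s
2–5 s: -1 × 3 = -3 m/s
5–11 s: 10 × 6 = 60 m/s
11–16 s: -4 × 5 = -20 m/s
16–18 s: -11 × 2 = -22 m/s
Δv = 27 m/s, so v(18) = -1 + (27) = 26 m/s.

26 m/s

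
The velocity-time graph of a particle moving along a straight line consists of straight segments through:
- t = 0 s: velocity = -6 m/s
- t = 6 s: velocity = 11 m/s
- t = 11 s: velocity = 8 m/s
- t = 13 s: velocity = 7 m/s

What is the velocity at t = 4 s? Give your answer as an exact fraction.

On 0–6 s the graph is linear from -6 to 11 m/s: v(4) = -6 + (11 − -6)·(4 − 0)/(6 − 0) = 16/3 m/s.

16/3 m/s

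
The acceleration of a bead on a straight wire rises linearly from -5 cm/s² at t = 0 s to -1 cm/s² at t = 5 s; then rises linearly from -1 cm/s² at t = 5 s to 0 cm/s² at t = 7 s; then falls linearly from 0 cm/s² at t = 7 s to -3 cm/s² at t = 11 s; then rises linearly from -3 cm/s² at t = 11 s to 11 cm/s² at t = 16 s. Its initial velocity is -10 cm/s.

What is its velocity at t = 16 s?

Δv equals the area under the a-t graph; then v = v₀ + Δv.
0–5 s: ½(-5 + -1)(5) = -15 cm/s
5–7 s: ½(-1 + 0)(2) = -1 cm/s
7–11 s: ½(0 + -3)(4) = -6 cm/s
11–16 s: ½(-3 + 11)(5) = 20 cm/s
Δv = -2 cm/s, so v(16) = -10 + (-2) = -12 cm/s.

-12 cm/s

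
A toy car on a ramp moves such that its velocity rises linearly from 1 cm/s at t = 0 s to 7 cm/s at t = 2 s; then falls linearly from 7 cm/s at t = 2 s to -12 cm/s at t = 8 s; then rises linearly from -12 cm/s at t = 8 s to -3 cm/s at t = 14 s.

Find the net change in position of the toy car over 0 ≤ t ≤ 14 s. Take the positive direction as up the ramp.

-52 cm

Displacement is the signed area under the v-t curve.
0–2 s: ½(1 + 7)(2) = 8 cm
2–8 s: ½(7 + -12)(6) = -15 cm
8–14 s: ½(-12 + -3)(6) = -45 cm
Net displacement = -52 cm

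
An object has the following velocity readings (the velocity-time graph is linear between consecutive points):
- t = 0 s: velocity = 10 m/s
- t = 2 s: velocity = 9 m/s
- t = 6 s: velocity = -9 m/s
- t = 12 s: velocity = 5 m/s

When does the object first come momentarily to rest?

t = 4 s

v changes sign on 2–6 s (from 9 to -9); the graph is linear there, so v = 0 at t = 2 + (-9)·(6 − 2)/(-9 − 9) = 4 s.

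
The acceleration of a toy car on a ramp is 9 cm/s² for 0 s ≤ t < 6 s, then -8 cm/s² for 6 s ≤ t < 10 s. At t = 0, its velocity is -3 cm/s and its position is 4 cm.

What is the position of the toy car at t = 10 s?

288 cm

On each constant-a segment, Δv = aΔt and Δx = v₀Δt + ½aΔt²; chain segment to segment.
0–6 s: v starts -3 cm/s; Δx = -3·6 + ½·9·6² = 144 cm; v ends 51 cm/s.
6–10 s: v starts 51 cm/s; Δx = 51·4 + ½·-8·4² = 140 cm; v ends 19 cm/s.
x(10) = 4 + Σ Δx = 288 cm.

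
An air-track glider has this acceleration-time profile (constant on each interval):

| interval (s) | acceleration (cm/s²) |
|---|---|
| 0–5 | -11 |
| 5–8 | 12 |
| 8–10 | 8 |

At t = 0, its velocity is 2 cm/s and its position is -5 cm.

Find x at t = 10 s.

On each constant-a segment, Δv = aΔt and Δx = v₀Δt + ½aΔt²; chain segment to segment.
0–5 s: v starts 2 cm/s; Δx = 2·5 + ½·-11·5² = -127.5 cm; v ends -53 cm/s.
5–8 s: v starts -53 cm/s; Δx = -53·3 + ½·12·3² = -105 cm; v ends -17 cm/s.
8–10 s: v starts -17 cm/s; Δx = -17·2 + ½·8·2² = -18 cm; v ends -1 cm/s.
x(10) = -5 + Σ Δx = -255.5 cm.

-255.5 cm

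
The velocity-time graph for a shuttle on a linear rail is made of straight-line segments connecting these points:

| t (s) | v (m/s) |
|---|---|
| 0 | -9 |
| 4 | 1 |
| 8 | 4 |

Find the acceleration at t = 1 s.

2.5 m/s²

Acceleration is the slope of the v-t graph on 0–4 s: (1 − -9)/(4 − 0) = 2.5 m/s².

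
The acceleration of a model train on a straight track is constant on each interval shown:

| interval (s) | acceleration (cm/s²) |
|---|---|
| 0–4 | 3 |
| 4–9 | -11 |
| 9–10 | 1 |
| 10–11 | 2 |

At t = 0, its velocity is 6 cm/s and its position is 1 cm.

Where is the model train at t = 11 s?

On each constant-a segment, Δv = aΔt and Δx = v₀Δt + ½aΔt²; chain segment to segment.
0–4 s: v starts 6 cm/s; Δx = 6·4 + ½·3·4² = 48 cm; v ends 18 cm/s.
4–9 s: v starts 18 cm/s; Δx = 18·5 + ½·-11·5² = -47.5 cm; v ends -37 cm/s.
9–10 s: v starts -37 cm/s; Δx = -37·1 + ½·1·1² = -36.5 cm; v ends -36 cm/s.
10–11 s: v starts -36 cm/s; Δx = -36·1 + ½·2·1² = -35 cm; v ends -34 cm/s.
x(11) = 1 + Σ Δx = -70 cm.

-70 cm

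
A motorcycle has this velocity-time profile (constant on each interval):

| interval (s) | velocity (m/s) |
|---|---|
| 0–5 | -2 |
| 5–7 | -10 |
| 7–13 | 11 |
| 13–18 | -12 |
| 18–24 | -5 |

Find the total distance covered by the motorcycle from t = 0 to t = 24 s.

186 m

Distance (not displacement) is the total path length: add the absolute areas under v-t.
0–5 s: |-2| × 5 = 10 m
5–7 s: |-10| × 2 = 20 m
7–13 s: |11| × 6 = 66 m
13–18 s: |-12| × 5 = 60 m
18–24 s: |-5| × 6 = 30 m
Total distance = 186 m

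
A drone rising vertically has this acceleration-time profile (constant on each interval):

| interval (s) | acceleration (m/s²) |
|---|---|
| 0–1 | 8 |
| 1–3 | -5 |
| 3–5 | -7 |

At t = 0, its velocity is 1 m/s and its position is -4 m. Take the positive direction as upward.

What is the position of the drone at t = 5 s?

-7 m

On each constant-a segment, Δv = aΔt and Δx = v₀Δt + ½aΔt²; chain segment to segment.
0–1 s: v starts 1 m/s; Δx = 1·1 + ½·8·1² = 5 m; v ends 9 m/s.
1–3 s: v starts 9 m/s; Δx = 9·2 + ½·-5·2² = 8 m; v ends -1 m/s.
3–5 s: v starts -1 m/s; Δx = -1·2 + ½·-7·2² = -16 m; v ends -15 m/s.
x(5) = -4 + Σ Δx = -7 m.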